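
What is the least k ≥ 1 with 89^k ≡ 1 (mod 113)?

The order of 89 must divide φ(113) = 113 − 1 = 112 = 2^4 · 7.
Divisors of 112: 1, 2, 4, 7, 8, 14, 16, 28, 56, 112.
Check 89^d mod 113 for each divisor in increasing order:
89^1 ≡ 89 (mod 113)
89^2 ≡ 11 (mod 113)
89^4 ≡ 8 (mod 113)
89^7 ≡ 35 (mod 113)
89^8 ≡ 64 (mod 113)
89^14 ≡ 95 (mod 113)
89^16 ≡ 28 (mod 113)
89^28 ≡ 98 (mod 113)
89^56 ≡ 112 (mod 113)
89^112 ≡ 1 (mod 113) ✓
Hence ord(89) = 112.

112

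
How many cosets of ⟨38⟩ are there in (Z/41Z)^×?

ord(38) | φ(41) = 41 − 1 = 40 = 2^3 · 5.
Divisors of 40: 1, 2, 4, 5, 8, 10, 20, 40.
Compute 38^d (mod 41) for the divisors d until we hit 1:
38^1 ≡ 38
38^2 ≡ 9
38^4 ≡ 40
38^5 ≡ 3
38^8 ≡ 1
Thus |⟨38⟩| = ord(38) = 8.
The index is φ(41) / ord(38) = 40 / 8 = 5.

5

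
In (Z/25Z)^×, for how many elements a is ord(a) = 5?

4

φ(25) = φ(5^2) = 5·(5−1) = 20 = 2^2 · 5.
In a cyclic group of order 20, there are φ(d) elements of order d for each divisor d of 20, and zero for non-divisors.
5 | 20, and φ(5) = 5 − 1 = 4.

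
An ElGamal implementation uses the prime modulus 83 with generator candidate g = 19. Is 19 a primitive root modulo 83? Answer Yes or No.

φ(83) = 83 − 1 = 82 = 2 · 41.
Test 19^(82/q) mod 83 for each prime factor q of 82:
19^41 ≡ 82 (mod 83)  [q = 2: ≢ 1 ✓]
19^2 ≡ 29 (mod 83)  [q = 41: ≢ 1 ✓]
Every test exponent gives a nontrivial residue, hence 19 generates the full group.

Yes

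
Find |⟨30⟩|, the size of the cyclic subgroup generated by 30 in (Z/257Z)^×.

32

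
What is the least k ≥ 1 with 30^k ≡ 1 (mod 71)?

7

By Lagrange's theorem, ord_71(30) divides φ(71) = 71 − 1 = 70 = 2 · 5 · 7.
Divisors of 70: 1, 2, 5, 7, 10, 14, 35, 70.
Test each divisor d:
30^1 ≡ 30 (mod 71)
30^2 ≡ 48 (mod 71)
30^5 ≡ 37 (mod 71)
30^7 ≡ 1 (mod 71) ✓
So ord_71(30) = 7.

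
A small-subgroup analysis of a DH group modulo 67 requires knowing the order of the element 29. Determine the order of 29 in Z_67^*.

3

The order of 29 must divide φ(67) = 67 − 1 = 66 = 2 · 3 · 11.
Divisors of 66: 1, 2, 3, 6, 11, 22, 33, 66.
Evaluate successive powers at the divisors of 66:
29^1 ≡ 29 (mod 67)
29^2 ≡ 37 (mod 67)
29^3 ≡ 1 (mod 67) ✓
The smallest such exponent is 3, so the order of 29 is 3.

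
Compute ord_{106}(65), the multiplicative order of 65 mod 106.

52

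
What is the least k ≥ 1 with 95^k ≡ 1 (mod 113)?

By Lagrange's theorem, ord_113(95) divides φ(113) = 113 − 1 = 112 = 2^4 · 7.
Divisors of 112: 1, 2, 4, 7, 8, 14, 16, 28, 56, 112.
Test each divisor d:
95^1 ≡ 95 (mod 113)
95^2 ≡ 98 (mod 113)
95^4 ≡ 112 (mod 113)
95^7 ≡ 69 (mod 113)
95^8 ≡ 1 (mod 113) ✓
Hence ord(95) = 8.

8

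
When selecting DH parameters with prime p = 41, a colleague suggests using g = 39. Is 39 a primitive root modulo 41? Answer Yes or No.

No

φ(41) = 41 − 1 = 40 = 2^3 · 5.
It suffices to check that the order of 39 is not a proper divisor of 40: compute 39^(40/q) for q ∈ {2, 5}.
39^20 ≡ 1 (mod 41)  [q = 2: ≡ 1 ✗]
39^8 ≡ 10 (mod 41)  [q = 5: ≢ 1 ✓]
The check at q = 2 fails, so 39 generates a proper subgroup.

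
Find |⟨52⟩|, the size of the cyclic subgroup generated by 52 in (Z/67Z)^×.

22

ord(52) | φ(67) = 67 − 1 = 66 = 2 · 3 · 11.
Divisors of 66: 1, 2, 3, 6, 11, 22, 33, 66.
Check 52^d mod 67 for each divisor in increasing order:
52^1 ≡ 52 (mod 67)
52^2 ≡ 24 (mod 67)
52^3 ≡ 42 (mod 67)
52^6 ≡ 22 (mod 67)
52^11 ≡ 66 (mod 67)
52^22 ≡ 1 (mod 67) ✓
The smallest such exponent is 22, so the order of 52 is 22.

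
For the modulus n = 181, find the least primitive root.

2

φ(181) = 181 − 1 = 180 = 2^2 · 3^2 · 5.
Test candidates g = 2, 3, … against the prime factors q ∈ {2, 3, 5} of φ(181): g is a generator iff g^(180/q) ≢ 1 for every such q.
g = 2: 2^90 ≡ 180; 2^60 ≡ 48; 2^36 ≡ 59 — none is 1, so 2 is a primitive root.
So 2 is the smallest generator of (Z/181Z)^×.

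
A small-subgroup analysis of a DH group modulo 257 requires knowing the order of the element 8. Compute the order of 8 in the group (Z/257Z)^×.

16

ord(8) | φ(257) = 257 − 1 = 256 = 2^8.
Divisors of 256: 1, 2, 4, 8, 16, 32, 64, 128, 256.
Evaluate successive powers at the divisors of 256:
8^1 ≡ 8
8^2 ≡ 64
8^4 ≡ 241
8^8 ≡ 256
8^16 ≡ 1
So ord_257(8) = 16.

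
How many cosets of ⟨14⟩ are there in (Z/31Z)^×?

2

ord(14) | φ(31) = 31 − 1 = 30 = 2 · 3 · 5.
Divisors of 30: 1, 2, 3, 5, 6, 10, 15, 30.
Evaluate successive powers at the divisors of 30:
14^1 ≡ 14
14^2 ≡ 10
14^3 ≡ 16
14^5 ≡ 5
14^6 ≡ 8
14^10 ≡ 25
14^15 ≡ 1
Thus |⟨14⟩| = ord(14) = 15.
The index is φ(31) / ord(14) = 30 / 15 = 2.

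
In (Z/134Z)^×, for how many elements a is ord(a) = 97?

0

φ(134) = φ(2)·φ(67) = 1·66 = 66 = 2 · 3 · 11.
Since (Z/134Z)^× is cyclic of order 66, the number of elements of order d is φ(d) when d | 66 and 0 otherwise.
Here 66 is not a multiple of 97, so there are no elements of order 97.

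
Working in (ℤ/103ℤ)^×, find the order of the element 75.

ord(75) | φ(103) = 103 − 1 = 102 = 2 · 3 · 17.
Divisors of 102: 1, 2, 3, 6, 17, 34, 51, 102.
Check 75^d mod 103 for each divisor in increasing order:
75^1 ≡ 75
75^2 ≡ 63
75^3 ≡ 90
75^6 ≡ 66
75^17 ≡ 47
75^34 ≡ 46
75^51 ≡ 102
75^102 ≡ 1
So ord_103(75) = 102.

102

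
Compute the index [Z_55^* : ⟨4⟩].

4

ord(4) | φ(55) = φ(5·11) = (5−1)·(11−1) = 4·10 = 40 = 2^3 · 5.
Divisors of 40: 1, 2, 4, 5, 8, 10, 20, 40.
Compute 4^d (mod 55) for the divisors d until we hit 1:
4^1 ≡ 4 (mod 55)
4^2 ≡ 16 (mod 55)
4^4 ≡ 36 (mod 55)
4^5 ≡ 34 (mod 55)
4^8 ≡ 31 (mod 55)
4^10 ≡ 1 (mod 55) ✓
So ord_55(4) = 10, hence |⟨4⟩| = 10.
Index = |(Z/55Z)^×| / |⟨4⟩| = 40 / 10 = 4.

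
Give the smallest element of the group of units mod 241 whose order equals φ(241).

7

φ(241) = 241 − 1 = 240 = 2^4 · 3 · 5.
Test candidates g = 2, 3, … against the prime factors q ∈ {2, 3, 5} of φ(241): g is a generator iff g^(240/q) ≢ 1 for every such q.
g = 2: 2^120 ≡ 1 — hits 1, so not a primitive root.
g = 3: 3^120 ≡ 1 — hits 1, so not a primitive root.
g = 4: 4^120 ≡ 1 — hits 1, so not a primitive root.
g = 5: 5^120 ≡ 1 — hits 1, so not a primitive root.
g = 6: 6^120 ≡ 1 — hits 1, so not a primitive root.
g = 7: 7^120 ≡ 240; 7^80 ≡ 15; 7^48 ≡ 91 — none is 1, so 7 is a primitive root.
So 7 is the smallest generator of (Z/241Z)^×.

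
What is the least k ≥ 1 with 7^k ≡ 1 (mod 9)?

3

The order of 7 must divide φ(9) = φ(3^2) = 3·(3−1) = 6 = 2 · 3.
Divisors of 6: 1, 2, 3, 6.
Test each divisor d:
7^1 ≡ 7
7^2 ≡ 4
7^3 ≡ 1
Therefore the multiplicative order of 7 modulo 9 is 3.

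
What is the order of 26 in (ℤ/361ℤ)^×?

57

ord(26) | φ(361) = φ(19^2) = 19·(19−1) = 342 = 2 · 3^2 · 19.
Divisors of 342: 1, 2, 3, 6, 9, 18, 19, 38, 57, 114, 171, 342.
Compute 26^d (mod 361) for the divisors d until we hit 1:
26^1 ≡ 26
26^2 ≡ 315
26^3 ≡ 248
26^6 ≡ 134
26^9 ≡ 20
26^18 ≡ 39
26^19 ≡ 292
26^38 ≡ 68
26^57 ≡ 1
So ord_361(26) = 57.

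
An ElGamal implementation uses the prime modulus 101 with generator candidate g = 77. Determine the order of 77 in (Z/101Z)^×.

50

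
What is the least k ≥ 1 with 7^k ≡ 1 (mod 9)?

Since 7 ∈ (Z/9Z)^×, its order divides φ(9) = φ(3^2) = 3·(3−1) = 6 = 2 · 3.
Divisors of 6: 1, 2, 3, 6.
Check 7^d mod 9 for each divisor in increasing order:
7^1 ≡ 7 (mod 9)
7^2 ≡ 4 (mod 9)
7^3 ≡ 1 (mod 9) ✓
So ord_9(7) = 3.

3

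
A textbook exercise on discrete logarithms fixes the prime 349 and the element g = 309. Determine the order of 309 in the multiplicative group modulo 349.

348

By Lagrange's theorem, ord_349(309) divides φ(349) = 349 − 1 = 348 = 2^2 · 3 · 29.
Divisors of 348: 1, 2, 3, 4, 6, 12, 29, 58, 87, 116, 174, 348.
Test each divisor d:
309^1 ≡ 309 (mod 349)
309^2 ≡ 204 (mod 349)
309^3 ≡ 216 (mod 349)
309^4 ≡ 85 (mod 349)
309^6 ≡ 239 (mod 349)
309^12 ≡ 234 (mod 349)
309^29 ≡ 160 (mod 349)
309^58 ≡ 123 (mod 349)
309^87 ≡ 136 (mod 349)
309^116 ≡ 122 (mod 349)
309^174 ≡ 348 (mod 349)
309^348 ≡ 1 (mod 349) ✓
So ord_349(309) = 348.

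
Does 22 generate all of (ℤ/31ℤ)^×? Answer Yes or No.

φ(31) = 31 − 1 = 30 = 2 · 3 · 5.
Test 22^(30/q) mod 31 for each prime factor q of 30:
22^15 ≡ 30 (mod 31)  [q = 2: ≢ 1 ✓]
22^10 ≡ 5 (mod 31)  [q = 3: ≢ 1 ✓]
22^6 ≡ 8 (mod 31)  [q = 5: ≢ 1 ✓]
All checks pass, so 22 has order 30 and is a primitive root modulo 31.

Yes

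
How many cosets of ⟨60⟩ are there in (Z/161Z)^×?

2

ord(60) | φ(161) = φ(7·23) = (7−1)·(23−1) = 6·22 = 132 = 2^2 · 3 · 11.
Divisors of 132: 1, 2, 3, 4, 6, 11, 12, 22, 33, 44, 66, 132.
Check 60^d mod 161 for each divisor in increasing order:
60^1 ≡ 60 (mod 161)
60^2 ≡ 58 (mod 161)
60^3 ≡ 99 (mod 161)
60^4 ≡ 144 (mod 161)
60^6 ≡ 141 (mod 161)
60^11 ≡ 114 (mod 161)
60^12 ≡ 78 (mod 161)
60^22 ≡ 116 (mod 161)
60^33 ≡ 22 (mod 161)
60^44 ≡ 93 (mod 161)
60^66 ≡ 1 (mod 161) ✓
So ord_161(60) = 66, hence |⟨60⟩| = 66.
[(Z/161Z)^× : ⟨60⟩] = 132/66 = 2.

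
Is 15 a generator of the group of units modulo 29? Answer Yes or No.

φ(29) = 29 − 1 = 28 = 2^2 · 7.
Test 15^(28/q) mod 29 for each prime factor q of 28:
15^14 ≡ 28 (mod 29)  [q = 2: ≢ 1 ✓]
15^4 ≡ 20 (mod 29)  [q = 7: ≢ 1 ✓]
None equal 1, so ord_29(15) = 28: 15 is a primitive root.

Yes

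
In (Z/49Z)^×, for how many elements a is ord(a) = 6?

2

φ(49) = φ(7^2) = 7·(7−1) = 42 = 2 · 3 · 7.
Since (Z/49Z)^× is cyclic of order 42, the number of elements of order d is φ(d) when d | 42 and 0 otherwise.
6 = 2 · 3 divides 42, and φ(6) = 2.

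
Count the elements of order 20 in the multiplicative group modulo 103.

0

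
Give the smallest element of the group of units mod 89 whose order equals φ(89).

φ(89) = 89 − 1 = 88 = 2^3 · 11.
g is a primitive root iff g^(88/q) ≢ 1 (mod 89) for each prime q ∈ {2, 11}.
g = 2: 2^44 ≡ 1 — hits 1, so not a primitive root.
g = 3: 3^44 ≡ 88; 3^8 ≡ 64 — none is 1, so 3 is a primitive root.
The smallest primitive root modulo 89 is 3.

3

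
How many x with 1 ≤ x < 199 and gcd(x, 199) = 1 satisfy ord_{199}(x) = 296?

φ(199) = 199 − 1 = 198 = 2 · 3^2 · 11.
(Z/199Z)^× is cyclic (|G| = 198); a cyclic group of order m has exactly φ(d) elements of each order d | m, and none otherwise.
Since 296 ∤ 198, the count is 0.

0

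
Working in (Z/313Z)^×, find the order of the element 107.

156

By Lagrange's theorem, ord_313(107) divides φ(313) = 313 − 1 = 312 = 2^3 · 3 · 13.
Divisors of 312: 1, 2, 3, 4, 6, 8, 12, 13, 24, 26, 39, 52, 78, 104, 156, 312.
Check 107^d mod 313 for each divisor in increasing order:
107^1 ≡ 107 (mod 313)
107^2 ≡ 181 (mod 313)
107^3 ≡ 274 (mod 313)
107^4 ≡ 209 (mod 313)
107^6 ≡ 269 (mod 313)
107^8 ≡ 174 (mod 313)
107^12 ≡ 58 (mod 313)
107^13 ≡ 259 (mod 313)
107^24 ≡ 234 (mod 313)
107^26 ≡ 99 (mod 313)
107^39 ≡ 288 (mod 313)
107^52 ≡ 98 (mod 313)
107^78 ≡ 312 (mod 313)
107^104 ≡ 214 (mod 313)
107^156 ≡ 1 (mod 313) ✓
Hence ord(107) = 156.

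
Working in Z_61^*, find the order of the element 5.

By Lagrange's theorem, ord_61(5) divides φ(61) = 61 − 1 = 60 = 2^2 · 3 · 5.
Divisors of 60: 1, 2, 3, 4, 5, 6, 10, 12, 15, 20, 30, 60.
Evaluate successive powers at the divisors of 60:
5^1 ≡ 5 (mod 61)
5^2 ≡ 25 (mod 61)
5^3 ≡ 3 (mod 61)
5^4 ≡ 15 (mod 61)
5^5 ≡ 14 (mod 61)
5^6 ≡ 9 (mod 61)
5^10 ≡ 13 (mod 61)
5^12 ≡ 20 (mod 61)
5^15 ≡ 60 (mod 61)
5^20 ≡ 47 (mod 61)
5^30 ≡ 1 (mod 61) ✓
Hence ord(5) = 30.

30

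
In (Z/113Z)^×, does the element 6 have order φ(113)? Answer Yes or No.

φ(113) = 113 − 1 = 112 = 2^4 · 7.
An element g generates (Z/113Z)^× iff g^(112/q) ≢ 1 (mod 113) for each prime q ∈ {2, 7}.
6^56 ≡ 112 (mod 113)  [q = 2: ≢ 1 ✓]
6^16 ≡ 30 (mod 113)  [q = 7: ≢ 1 ✓]
None equal 1, so ord_113(6) = 112: 6 is a primitive root.

Yes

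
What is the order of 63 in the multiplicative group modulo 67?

The order of 63 must divide φ(67) = 67 − 1 = 66 = 2 · 3 · 11.
Divisors of 66: 1, 2, 3, 6, 11, 22, 33, 66.
Check 63^d mod 67 for each divisor in increasing order:
63^1 ≡ 63 (mod 67)
63^2 ≡ 16 (mod 67)
63^3 ≡ 3 (mod 67)
63^6 ≡ 9 (mod 67)
63^11 ≡ 30 (mod 67)
63^22 ≡ 29 (mod 67)
63^33 ≡ 66 (mod 67)
63^66 ≡ 1 (mod 67) ✓
So ord_67(63) = 66.

66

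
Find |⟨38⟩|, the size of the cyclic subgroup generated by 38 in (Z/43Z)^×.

21

Since 38 ∈ (Z/43Z)^×, its order divides φ(43) = 43 − 1 = 42 = 2 · 3 · 7.
Divisors of 42: 1, 2, 3, 6, 7, 14, 21, 42.
Evaluate successive powers at the divisors of 42:
38^1 ≡ 38 (mod 43)
38^2 ≡ 25 (mod 43)
38^3 ≡ 4 (mod 43)
38^6 ≡ 16 (mod 43)
38^7 ≡ 6 (mod 43)
38^14 ≡ 36 (mod 43)
38^21 ≡ 1 (mod 43) ✓
Therefore the multiplicative order of 38 modulo 43 is 21.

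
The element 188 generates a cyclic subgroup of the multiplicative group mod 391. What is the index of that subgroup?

By Lagrange's theorem, ord_391(188) divides φ(391) = φ(17·23) = (17−1)·(23−1) = 16·22 = 352 = 2^5 · 11.
Divisors of 352: 1, 2, 4, 8, 11, 16, 22, 32, 44, 88, 176, 352.
Check 188^d mod 391 for each divisor in increasing order:
188^1 ≡ 188 (mod 391)
188^2 ≡ 154 (mod 391)
188^4 ≡ 256 (mod 391)
188^8 ≡ 239 (mod 391)
188^11 ≡ 1 (mod 391) ✓
The order of 188 is 11, so the subgroup it generates has 11 elements.
The index is φ(391) / ord(188) = 352 / 11 = 32.

32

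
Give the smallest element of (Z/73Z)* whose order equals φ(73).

5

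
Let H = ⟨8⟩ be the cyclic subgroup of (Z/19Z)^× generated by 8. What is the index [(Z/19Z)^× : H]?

3

The order of 8 must divide φ(19) = 19 − 1 = 18 = 2 · 3^2.
Divisors of 18: 1, 2, 3, 6, 9, 18.
Test each divisor d:
8^1 ≡ 8 (mod 19)
8^2 ≡ 7 (mod 19)
8^3 ≡ 18 (mod 19)
8^6 ≡ 1 (mod 19) ✓
Thus |⟨8⟩| = ord(8) = 6.
The index is φ(19) / ord(8) = 18 / 6 = 3.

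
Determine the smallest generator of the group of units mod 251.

φ(251) = 251 − 1 = 250 = 2 · 5^3.
Test candidates g = 2, 3, … against the prime factors q ∈ {2, 5} of φ(251): g is a generator iff g^(250/q) ≢ 1 for every such q.
g = 2: 2^125 ≡ 250; 2^50 ≡ 1 — hits 1, so not a primitive root.
g = 3: 3^125 ≡ 1 — hits 1, so not a primitive root.
g = 4: 4^125 ≡ 1 — hits 1, so not a primitive root.
g = 5: 5^125 ≡ 1 — hits 1, so not a primitive root.
g = 6: 6^125 ≡ 250; 6^50 ≡ 219 — none is 1, so 6 is a primitive root.
So 6 is the smallest generator of (Z/251Z)^×.

6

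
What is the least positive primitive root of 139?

φ(139) = 139 − 1 = 138 = 2 · 3 · 23.
Test candidates g = 2, 3, … against the prime factors q ∈ {2, 3, 23} of φ(139): g is a generator iff g^(138/q) ≢ 1 for every such q.
g = 2: 2^69 ≡ 138; 2^46 ≡ 96; 2^6 ≡ 64 — none is 1, so 2 is a primitive root.
So 2 is the smallest generator of (Z/139Z)^×.

2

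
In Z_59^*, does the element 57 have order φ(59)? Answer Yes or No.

No

φ(59) = 59 − 1 = 58 = 2 · 29.
It suffices to check that the order of 57 is not a proper divisor of 58: compute 57^(58/q) for q ∈ {2, 29}.
57^29 ≡ 1 (mod 59)  [q = 2: ≡ 1 ✗]
57^2 ≡ 4 (mod 59)  [q = 29: ≢ 1 ✓]
Since 57^29 ≡ 1, the order of 57 divides 29 < 58, so 57 is not a primitive root.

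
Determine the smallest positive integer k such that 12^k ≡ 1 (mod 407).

ord(12) | φ(407) = φ(11·37) = (11−1)·(37−1) = 10·36 = 360 = 2^3 · 3^2 · 5.
Divisors of 360: 1, 2, 3, 4, 5, 6, 8, 9, 10, 12, 15, 18, 20, 24, 30, 36, 40, 45, 60, 72, 90, 120, 180, 360.
Check 12^d mod 407 for each divisor in increasing order:
12^1 ≡ 12
12^2 ≡ 144
12^3 ≡ 100
12^4 ≡ 386
12^5 ≡ 155
12^6 ≡ 232
12^8 ≡ 34
12^9 ≡ 1
Hence ord(12) = 9.

9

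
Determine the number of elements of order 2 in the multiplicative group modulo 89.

1

φ(89) = 89 − 1 = 88 = 2^3 · 11.
Since (Z/89Z)^× is cyclic of order 88, the number of elements of order d is φ(d) when d | 88 and 0 otherwise.
2 | 88, and φ(2) = 2 − 1 = 1.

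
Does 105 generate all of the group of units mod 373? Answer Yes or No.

φ(373) = 373 − 1 = 372 = 2^2 · 3 · 31.
An element g generates (Z/373Z)^× iff g^(372/q) ≢ 1 (mod 373) for each prime q ∈ {2, 3, 31}.
105^186 ≡ 372 (mod 373)  [q = 2: ≢ 1 ✓]
105^124 ≡ 88 (mod 373)  [q = 3: ≢ 1 ✓]
105^12 ≡ 309 (mod 373)  [q = 31: ≢ 1 ✓]
None equal 1, so ord_373(105) = 372: 105 is a primitive root.

Yes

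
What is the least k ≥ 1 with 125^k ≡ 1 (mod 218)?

9

The order of 125 must divide φ(218) = φ(2)·φ(109) = 1·108 = 108 = 2^2 · 3^3.
Divisors of 108: 1, 2, 3, 4, 6, 9, 12, 18, 27, 36, 54, 108.
Evaluate successive powers at the divisors of 108:
125^1 ≡ 125
125^2 ≡ 147
125^3 ≡ 63
125^4 ≡ 27
125^6 ≡ 45
125^9 ≡ 1
The smallest such exponent is 9, so the order of 125 is 9.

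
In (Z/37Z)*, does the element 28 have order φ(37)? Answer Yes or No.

φ(37) = 37 − 1 = 36 = 2^2 · 3^2.
28 is a primitive root mod 37 iff 28^(φ(37)/q) ≢ 1 for every prime q | φ(37), i.e. q ∈ {2, 3}.
28^18 ≡ 1 (mod 37)  [q = 2: ≡ 1 ✗]
28^12 ≡ 26 (mod 37)  [q = 3: ≢ 1 ✓]
Since 28^18 ≡ 1, the order of 28 divides 18 < 36, so 28 is not a primitive root.

No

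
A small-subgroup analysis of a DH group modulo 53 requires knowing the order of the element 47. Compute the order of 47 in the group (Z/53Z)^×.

13

By Lagrange's theorem, ord_53(47) divides φ(53) = 53 − 1 = 52 = 2^2 · 13.
Divisors of 52: 1, 2, 4, 13, 26, 52.
Evaluate successive powers at the divisors of 52:
47^1 ≡ 47 (mod 53)
47^2 ≡ 36 (mod 53)
47^4 ≡ 24 (mod 53)
47^13 ≡ 1 (mod 53) ✓
The smallest such exponent is 13, so the order of 47 is 13.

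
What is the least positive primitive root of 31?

3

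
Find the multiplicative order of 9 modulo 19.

9

The order of 9 must divide φ(19) = 19 − 1 = 18 = 2 · 3^2.
Divisors of 18: 1, 2, 3, 6, 9, 18.
Check 9^d mod 19 for each divisor in increasing order:
9^1 ≡ 9
9^2 ≡ 5
9^3 ≡ 7
9^6 ≡ 11
9^9 ≡ 1
Hence ord(9) = 9.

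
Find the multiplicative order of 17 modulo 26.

6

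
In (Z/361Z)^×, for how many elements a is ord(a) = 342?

108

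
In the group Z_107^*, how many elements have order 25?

φ(107) = 107 − 1 = 106 = 2 · 53.
In a cyclic group of order 106, there are φ(d) elements of order d for each divisor d of 106, and zero for non-divisors.
Here 106 is not a multiple of 25, so there are no elements of order 25.

0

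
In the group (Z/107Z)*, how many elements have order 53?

52

φ(107) = 107 − 1 = 106 = 2 · 53.
Since (Z/107Z)^× is cyclic of order 106, the number of elements of order d is φ(d) when d | 106 and 0 otherwise.
53 | 106, and φ(53) = 53 − 1 = 52.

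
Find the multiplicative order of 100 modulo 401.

Since 100 ∈ (Z/401Z)^×, its order divides φ(401) = 401 − 1 = 400 = 2^4 · 5^2.
Divisors of 400: 1, 2, 4, 5, 8, 10, 16, 20, 25, 40, 50, 80, 100, 200, 400.
Test each divisor d:
100^1 ≡ 100 (mod 401)
100^2 ≡ 376 (mod 401)
100^4 ≡ 224 (mod 401)
100^5 ≡ 345 (mod 401)
100^8 ≡ 51 (mod 401)
100^10 ≡ 329 (mod 401)
100^16 ≡ 195 (mod 401)
100^20 ≡ 372 (mod 401)
100^25 ≡ 20 (mod 401)
100^40 ≡ 39 (mod 401)
100^50 ≡ 400 (mod 401)
100^80 ≡ 318 (mod 401)
100^100 ≡ 1 (mod 401) ✓
Hence ord(100) = 100.

100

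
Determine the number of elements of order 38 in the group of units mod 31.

0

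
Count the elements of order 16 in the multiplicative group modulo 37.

0

φ(37) = 37 − 1 = 36 = 2^2 · 3^2.
Since (Z/37Z)^× is cyclic of order 36, the number of elements of order d is φ(d) when d | 36 and 0 otherwise.
Here 36 is not a multiple of 16, so there are no elements of order 16.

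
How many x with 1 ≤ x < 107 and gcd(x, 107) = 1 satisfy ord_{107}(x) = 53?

φ(107) = 107 − 1 = 106 = 2 · 53.
(Z/107Z)^× is cyclic (|G| = 106); a cyclic group of order m has exactly φ(d) elements of each order d | m, and none otherwise.
53 | 106, and φ(53) = 53 − 1 = 52.

52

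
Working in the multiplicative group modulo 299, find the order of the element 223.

132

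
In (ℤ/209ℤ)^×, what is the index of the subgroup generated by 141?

6

Since 141 ∈ (Z/209Z)^×, its order divides φ(209) = φ(11·19) = (11−1)·(19−1) = 10·18 = 180 = 2^2 · 3^2 · 5.
Divisors of 180: 1, 2, 3, 4, 5, 6, 9, 10, 12, 15, 18, 20, 30, 36, 45, 60, 90, 180.
Test each divisor d:
141^1 ≡ 141
141^2 ≡ 26
141^3 ≡ 113
141^4 ≡ 49
141^5 ≡ 12
141^6 ≡ 20
141^9 ≡ 170
141^10 ≡ 144
141^12 ≡ 191
141^15 ≡ 56
141^18 ≡ 58
141^20 ≡ 45
141^30 ≡ 1
Thus |⟨141⟩| = ord(141) = 30.
The index is φ(209) / ord(141) = 180 / 30 = 6.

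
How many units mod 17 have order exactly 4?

2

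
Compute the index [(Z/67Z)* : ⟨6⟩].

2

The order of 6 must divide φ(67) = 67 − 1 = 66 = 2 · 3 · 11.
Divisors of 66: 1, 2, 3, 6, 11, 22, 33, 66.
Compute 6^d (mod 67) for the divisors d until we hit 1:
6^1 ≡ 6
6^2 ≡ 36
6^3 ≡ 15
6^6 ≡ 24
6^11 ≡ 29
6^22 ≡ 37
6^33 ≡ 1
So ord_67(6) = 33, hence |⟨6⟩| = 33.
[(Z/67Z)^× : ⟨6⟩] = 66/33 = 2.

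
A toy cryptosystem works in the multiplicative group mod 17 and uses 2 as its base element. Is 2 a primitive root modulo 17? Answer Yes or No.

φ(17) = 17 − 1 = 16 = 2^4.
It suffices to check that the order of 2 is not a proper divisor of 16: compute 2^(16/q) for q ∈ {2}.
2^8 ≡ 1 (mod 17)  [q = 2: ≡ 1 ✗]
Since 2^8 ≡ 1, the order of 2 divides 8 < 16, so 2 is not a primitive root.

No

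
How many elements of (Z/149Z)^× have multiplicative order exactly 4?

φ(149) = 149 − 1 = 148 = 2^2 · 37.
In a cyclic group of order 148, there are φ(d) elements of order d for each divisor d of 148, and zero for non-divisors.
4 = 2^2 divides 148, and φ(4) = 2.

2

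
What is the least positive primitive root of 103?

φ(103) = 103 − 1 = 102 = 2 · 3 · 17.
Test candidates g = 2, 3, … against the prime factors q ∈ {2, 3, 17} of φ(103): g is a generator iff g^(102/q) ≢ 1 for every such q.
g = 2: 2^51 ≡ 1 — hits 1, so not a primitive root.
g = 3: 3^51 ≡ 102; 3^34 ≡ 1 — hits 1, so not a primitive root.
g = 4: 4^51 ≡ 1 — hits 1, so not a primitive root.
g = 5: 5^51 ≡ 102; 5^34 ≡ 56; 5^6 ≡ 72 — none is 1, so 5 is a primitive root.
The smallest primitive root modulo 103 is 5.

5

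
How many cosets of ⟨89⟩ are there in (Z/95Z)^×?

4

By Lagrange's theorem, ord_95(89) divides φ(95) = φ(5·19) = (5−1)·(19−1) = 4·18 = 72 = 2^3 · 3^2.
Divisors of 72: 1, 2, 3, 4, 6, 8, 9, 12, 18, 24, 36, 72.
Evaluate successive powers at the divisors of 72:
89^1 ≡ 89 (mod 95)
89^2 ≡ 36 (mod 95)
89^3 ≡ 69 (mod 95)
89^4 ≡ 61 (mod 95)
89^6 ≡ 11 (mod 95)
89^8 ≡ 16 (mod 95)
89^9 ≡ 94 (mod 95)
89^12 ≡ 26 (mod 95)
89^18 ≡ 1 (mod 95) ✓
So ord_95(89) = 18, hence |⟨89⟩| = 18.
Index = |(Z/95Z)^×| / |⟨89⟩| = 72 / 18 = 4.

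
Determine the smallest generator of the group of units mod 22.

φ(22) = φ(2)·φ(11) = 1·10 = 10 = 2 · 5.
Test candidates g = 2, 3, … against the prime factors q ∈ {2, 5} of φ(22): g is a generator iff g^(10/q) ≢ 1 for every such q.
g = 2: gcd(2, 22) = 2 > 1, not a unit — skip.
g = 3: 3^5 ≡ 1 — hits 1, so not a primitive root.
g = 4: gcd(4, 22) = 2 > 1, not a unit — skip.
g = 5: 5^5 ≡ 1 — hits 1, so not a primitive root.
g = 6: gcd(6, 22) = 2 > 1, not a unit — skip.
g = 7: 7^5 ≡ 21; 7^2 ≡ 5 — none is 1, so 7 is a primitive root.
The smallest primitive root modulo 22 is 7.

7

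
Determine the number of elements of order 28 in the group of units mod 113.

12

φ(113) = 113 − 1 = 112 = 2^4 · 7.
(Z/113Z)^× is cyclic (|G| = 112); a cyclic group of order m has exactly φ(d) elements of each order d | m, and none otherwise.
28 = 2^2 · 7 divides 112, and φ(28) = 12.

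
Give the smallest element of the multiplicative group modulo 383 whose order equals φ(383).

5

φ(383) = 383 − 1 = 382 = 2 · 191.
Test candidates g = 2, 3, … against the prime factors q ∈ {2, 191} of φ(383): g is a generator iff g^(382/q) ≢ 1 for every such q.
g = 2: 2^191 ≡ 1 — hits 1, so not a primitive root.
g = 3: 3^191 ≡ 1 — hits 1, so not a primitive root.
g = 4: 4^191 ≡ 1 — hits 1, so not a primitive root.
g = 5: 5^191 ≡ 382; 5^2 ≡ 25 — none is 1, so 5 is a primitive root.
The smallest primitive root modulo 383 is 5.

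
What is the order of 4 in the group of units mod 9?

3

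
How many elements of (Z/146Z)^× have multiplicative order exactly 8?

4

φ(146) = φ(2)·φ(73) = 1·72 = 72 = 2^3 · 3^2.
(Z/146Z)^× is cyclic (|G| = 72); a cyclic group of order m has exactly φ(d) elements of each order d | m, and none otherwise.
8 = 2^3 divides 72, and φ(8) = 4.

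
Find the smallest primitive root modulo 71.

7

φ(71) = 71 − 1 = 70 = 2 · 5 · 7.
Test candidates g = 2, 3, … against the prime factors q ∈ {2, 5, 7} of φ(71): g is a generator iff g^(70/q) ≢ 1 for every such q.
g = 2: 2^35 ≡ 1 — hits 1, so not a primitive root.
g = 3: 3^35 ≡ 1 — hits 1, so not a primitive root.
g = 4: 4^35 ≡ 1 — hits 1, so not a primitive root.
g = 5: 5^35 ≡ 1 — hits 1, so not a primitive root.
g = 6: 6^35 ≡ 1 — hits 1, so not a primitive root.
g = 7: 7^35 ≡ 70; 7^14 ≡ 54; 7^10 ≡ 45 — none is 1, so 7 is a primitive root.
The smallest primitive root modulo 71 is 7.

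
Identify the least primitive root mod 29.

φ(29) = 29 − 1 = 28 = 2^2 · 7.
g is a primitive root iff g^(28/q) ≢ 1 (mod 29) for each prime q ∈ {2, 7}.
g = 2: 2^14 ≡ 28; 2^4 ≡ 16 — none is 1, so 2 is a primitive root.
Hence the least primitive root of 29 is 2.

2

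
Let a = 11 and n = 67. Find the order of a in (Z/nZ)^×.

66

By Lagrange's theorem, ord_67(11) divides φ(67) = 67 − 1 = 66 = 2 · 3 · 11.
Divisors of 66: 1, 2, 3, 6, 11, 22, 33, 66.
Test each divisor d:
11^1 ≡ 11
11^2 ≡ 54
11^3 ≡ 58
11^6 ≡ 14
11^11 ≡ 30
11^22 ≡ 29
11^33 ≡ 66
11^66 ≡ 1
Therefore the multiplicative order of 11 modulo 67 is 66.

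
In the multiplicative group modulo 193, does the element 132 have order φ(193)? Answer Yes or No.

φ(193) = 193 − 1 = 192 = 2^6 · 3.
An element g generates (Z/193Z)^× iff g^(192/q) ≢ 1 (mod 193) for each prime q ∈ {2, 3}.
132^96 ≡ 192 (mod 193)  [q = 2: ≢ 1 ✓]
132^64 ≡ 108 (mod 193)  [q = 3: ≢ 1 ✓]
None equal 1, so ord_193(132) = 192: 132 is a primitive root.

Yes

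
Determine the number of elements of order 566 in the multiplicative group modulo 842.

0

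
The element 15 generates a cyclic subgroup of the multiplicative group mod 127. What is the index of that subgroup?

The order of 15 must divide φ(127) = 127 − 1 = 126 = 2 · 3^2 · 7.
Divisors of 126: 1, 2, 3, 6, 7, 9, 14, 18, 21, 42, 63, 126.
Check 15^d mod 127 for each divisor in increasing order:
15^1 ≡ 15 (mod 127)
15^2 ≡ 98 (mod 127)
15^3 ≡ 73 (mod 127)
15^6 ≡ 122 (mod 127)
15^7 ≡ 52 (mod 127)
15^9 ≡ 16 (mod 127)
15^14 ≡ 37 (mod 127)
15^18 ≡ 2 (mod 127)
15^21 ≡ 19 (mod 127)
15^42 ≡ 107 (mod 127)
15^63 ≡ 1 (mod 127) ✓
So ord_127(15) = 63, hence |⟨15⟩| = 63.
Index = |(Z/127Z)^×| / |⟨15⟩| = 126 / 63 = 2.

2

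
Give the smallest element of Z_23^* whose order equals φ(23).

5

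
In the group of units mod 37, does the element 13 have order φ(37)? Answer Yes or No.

Yes

φ(37) = 37 − 1 = 36 = 2^2 · 3^2.
13 is a primitive root mod 37 iff 13^(φ(37)/q) ≢ 1 for every prime q | φ(37), i.e. q ∈ {2, 3}.
13^18 ≡ 36 (mod 37)  [q = 2: ≢ 1 ✓]
13^12 ≡ 10 (mod 37)  [q = 3: ≢ 1 ✓]
None equal 1, so ord_37(13) = 36: 13 is a primitive root.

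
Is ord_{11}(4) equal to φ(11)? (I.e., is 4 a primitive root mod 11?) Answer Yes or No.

φ(11) = 11 − 1 = 10 = 2 · 5.
4 is a primitive root mod 11 iff 4^(φ(11)/q) ≢ 1 for every prime q | φ(11), i.e. q ∈ {2, 5}.
4^5 ≡ 1 (mod 11)  [q = 2: ≡ 1 ✗]
4^2 ≡ 5 (mod 11)  [q = 5: ≢ 1 ✓]
The check at q = 2 fails, so 4 generates a proper subgroup.

No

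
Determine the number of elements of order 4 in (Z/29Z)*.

φ(29) = 29 − 1 = 28 = 2^2 · 7.
(Z/29Z)^× is cyclic (|G| = 28); a cyclic group of order m has exactly φ(d) elements of each order d | m, and none otherwise.
4 = 2^2 divides 28, and φ(4) = 2.

2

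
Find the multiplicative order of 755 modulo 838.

209

The order of 755 must divide φ(838) = φ(2)·φ(419) = 1·418 = 418 = 2 · 11 · 19.
Divisors of 418: 1, 2, 11, 19, 22, 38, 209, 418.
Compute 755^d (mod 838) for the divisors d until we hit 1:
755^1 ≡ 755 (mod 838)
755^2 ≡ 185 (mod 838)
755^11 ≡ 479 (mod 838)
755^19 ≡ 13 (mod 838)
755^22 ≡ 667 (mod 838)
755^38 ≡ 169 (mod 838)
755^209 ≡ 1 (mod 838) ✓
So ord_838(755) = 209.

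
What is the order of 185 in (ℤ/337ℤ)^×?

By Lagrange's theorem, ord_337(185) divides φ(337) = 337 − 1 = 336 = 2^4 · 3 · 7.
Divisors of 336: 1, 2, 3, 4, 6, 7, 8, 12, 14, 16, 21, 24, 28, 42, 48, 56, 84, 112, 168, 336.
Evaluate successive powers at the divisors of 336:
185^1 ≡ 185 (mod 337)
185^2 ≡ 188 (mod 337)
185^3 ≡ 69 (mod 337)
185^4 ≡ 296 (mod 337)
185^6 ≡ 43 (mod 337)
185^7 ≡ 204 (mod 337)
185^8 ≡ 333 (mod 337)
185^12 ≡ 164 (mod 337)
185^14 ≡ 165 (mod 337)
185^16 ≡ 16 (mod 337)
185^21 ≡ 297 (mod 337)
185^24 ≡ 273 (mod 337)
185^28 ≡ 265 (mod 337)
185^42 ≡ 252 (mod 337)
185^48 ≡ 52 (mod 337)
185^56 ≡ 129 (mod 337)
185^84 ≡ 148 (mod 337)
185^112 ≡ 128 (mod 337)
185^168 ≡ 336 (mod 337)
185^336 ≡ 1 (mod 337) ✓
Therefore the multiplicative order of 185 modulo 337 is 336.

336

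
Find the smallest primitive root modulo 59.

2

φ(59) = 59 − 1 = 58 = 2 · 29.
g is a primitive root iff g^(58/q) ≢ 1 (mod 59) for each prime q ∈ {2, 29}.
g = 2: 2^29 ≡ 58; 2^2 ≡ 4 — none is 1, so 2 is a primitive root.
Hence the least primitive root of 59 is 2.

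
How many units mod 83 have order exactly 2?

φ(83) = 83 − 1 = 82 = 2 · 41.
In a cyclic group of order 82, there are φ(d) elements of order d for each divisor d of 82, and zero for non-divisors.
2 | 82, and φ(2) = 2 − 1 = 1.

1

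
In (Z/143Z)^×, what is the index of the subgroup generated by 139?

4

By Lagrange's theorem, ord_143(139) divides φ(143) = φ(11·13) = (11−1)·(13−1) = 10·12 = 120 = 2^3 · 3 · 5.
Divisors of 120: 1, 2, 3, 4, 5, 6, 8, 10, 12, 15, 20, 24, 30, 40, 60, 120.
Evaluate successive powers at the divisors of 120:
139^1 ≡ 139
139^2 ≡ 16
139^3 ≡ 79
139^4 ≡ 113
139^5 ≡ 120
139^6 ≡ 92
139^8 ≡ 42
139^10 ≡ 100
139^12 ≡ 27
139^15 ≡ 131
139^20 ≡ 133
139^24 ≡ 14
139^30 ≡ 1
So ord_143(139) = 30, hence |⟨139⟩| = 30.
[(Z/143Z)^× : ⟨139⟩] = 120/30 = 4.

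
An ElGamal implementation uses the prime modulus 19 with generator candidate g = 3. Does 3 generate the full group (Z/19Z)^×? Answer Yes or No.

φ(19) = 19 − 1 = 18 = 2 · 3^2.
Test 3^(18/q) mod 19 for each prime factor q of 18:
3^9 ≡ 18 (mod 19)  [q = 2: ≢ 1 ✓]
3^6 ≡ 7 (mod 19)  [q = 3: ≢ 1 ✓]
Every test exponent gives a nontrivial residue, hence 3 generates the full group.

Yes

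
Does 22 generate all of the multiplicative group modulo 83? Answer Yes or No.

φ(83) = 83 − 1 = 82 = 2 · 41.
Test 22^(82/q) mod 83 for each prime factor q of 82:
22^41 ≡ 82 (mod 83)  [q = 2: ≢ 1 ✓]
22^2 ≡ 69 (mod 83)  [q = 41: ≢ 1 ✓]
Every test exponent gives a nontrivial residue, hence 22 generates the full group.

Yes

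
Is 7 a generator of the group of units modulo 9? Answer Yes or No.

φ(9) = φ(3^2) = 3·(3−1) = 6 = 2 · 3.
An element g generates (Z/9Z)^× iff g^(6/q) ≢ 1 (mod 9) for each prime q ∈ {2, 3}.
7^3 ≡ 1 (mod 9)  [q = 2: ≡ 1 ✗]
7^2 ≡ 4 (mod 9)  [q = 3: ≢ 1 ✓]
Since 7^3 ≡ 1, the order of 7 divides 3 < 6, so 7 is not a primitive root.

No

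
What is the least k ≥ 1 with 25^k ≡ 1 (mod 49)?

21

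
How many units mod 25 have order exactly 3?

0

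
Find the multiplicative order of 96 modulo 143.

20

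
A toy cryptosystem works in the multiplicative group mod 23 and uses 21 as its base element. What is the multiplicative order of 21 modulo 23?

The order of 21 must divide φ(23) = 23 − 1 = 22 = 2 · 11.
Divisors of 22: 1, 2, 11, 22.
Check 21^d mod 23 for each divisor in increasing order:
21^1 ≡ 21 (mod 23)
21^2 ≡ 4 (mod 23)
21^11 ≡ 22 (mod 23)
21^22 ≡ 1 (mod 23) ✓
Hence ord(21) = 22.

22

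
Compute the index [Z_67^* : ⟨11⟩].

Since 11 ∈ (Z/67Z)^×, its order divides φ(67) = 67 − 1 = 66 = 2 · 3 · 11.
Divisors of 66: 1, 2, 3, 6, 11, 22, 33, 66.
Test each divisor d:
11^1 ≡ 11
11^2 ≡ 54
11^3 ≡ 58
11^6 ≡ 14
11^11 ≡ 30
11^22 ≡ 29
11^33 ≡ 66
11^66 ≡ 1
Thus |⟨11⟩| = ord(11) = 66.
Index = |(Z/67Z)^×| / |⟨11⟩| = 66 / 66 = 1.

1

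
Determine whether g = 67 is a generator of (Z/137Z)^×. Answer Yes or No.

Yes

φ(137) = 137 − 1 = 136 = 2^3 · 17.
67 is a primitive root mod 137 iff 67^(φ(137)/q) ≢ 1 for every prime q | φ(137), i.e. q ∈ {2, 17}.
67^68 ≡ 136 (mod 137)  [q = 2: ≢ 1 ✓]
67^8 ≡ 115 (mod 137)  [q = 17: ≢ 1 ✓]
Every test exponent gives a nontrivial residue, hence 67 generates the full group.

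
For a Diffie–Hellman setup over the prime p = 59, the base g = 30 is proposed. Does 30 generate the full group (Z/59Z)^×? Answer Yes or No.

Yes

φ(59) = 59 − 1 = 58 = 2 · 29.
Test 30^(58/q) mod 59 for each prime factor q of 58:
30^29 ≡ 58 (mod 59)  [q = 2: ≢ 1 ✓]
30^2 ≡ 15 (mod 59)  [q = 29: ≢ 1 ✓]
None equal 1, so ord_59(30) = 58: 30 is a primitive root.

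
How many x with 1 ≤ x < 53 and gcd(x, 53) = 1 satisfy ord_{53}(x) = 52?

φ(53) = 53 − 1 = 52 = 2^2 · 13.
(Z/53Z)^× is cyclic (|G| = 52); a cyclic group of order m has exactly φ(d) elements of each order d | m, and none otherwise.
52 = 2^2 · 13 divides 52, and φ(52) = 24.

24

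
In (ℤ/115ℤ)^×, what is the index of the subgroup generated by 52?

ord(52) | φ(115) = φ(5·23) = (5−1)·(23−1) = 4·22 = 88 = 2^3 · 11.
Divisors of 88: 1, 2, 4, 8, 11, 22, 44, 88.
Test each divisor d:
52^1 ≡ 52 (mod 115)
52^2 ≡ 59 (mod 115)
52^4 ≡ 31 (mod 115)
52^8 ≡ 41 (mod 115)
52^11 ≡ 93 (mod 115)
52^22 ≡ 24 (mod 115)
52^44 ≡ 1 (mod 115) ✓
Thus |⟨52⟩| = ord(52) = 44.
Index = |(Z/115Z)^×| / |⟨52⟩| = 88 / 44 = 2.

2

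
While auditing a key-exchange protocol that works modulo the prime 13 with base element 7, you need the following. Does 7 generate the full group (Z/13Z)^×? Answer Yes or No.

Yes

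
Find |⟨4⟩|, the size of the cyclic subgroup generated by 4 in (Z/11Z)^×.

5

Since 4 ∈ (Z/11Z)^×, its order divides φ(11) = 11 − 1 = 10 = 2 · 5.
Divisors of 10: 1, 2, 5, 10.
Compute 4^d (mod 11) for the divisors d until we hit 1:
4^1 ≡ 4 (mod 11)
4^2 ≡ 5 (mod 11)
4^5 ≡ 1 (mod 11) ✓
So ord_11(4) = 5.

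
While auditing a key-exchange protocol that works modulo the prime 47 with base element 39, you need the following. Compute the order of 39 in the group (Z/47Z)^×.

46

Since 39 ∈ (Z/47Z)^×, its order divides φ(47) = 47 − 1 = 46 = 2 · 23.
Divisors of 46: 1, 2, 23, 46.
Compute 39^d (mod 47) for the divisors d until we hit 1:
39^1 ≡ 39 (mod 47)
39^2 ≡ 17 (mod 47)
39^23 ≡ 46 (mod 47)
39^46 ≡ 1 (mod 47) ✓
So ord_47(39) = 46.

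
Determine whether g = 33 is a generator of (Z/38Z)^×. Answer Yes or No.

φ(38) = φ(2)·φ(19) = 1·18 = 18 = 2 · 3^2.
It suffices to check that the order of 33 is not a proper divisor of 18: compute 33^(18/q) for q ∈ {2, 3}.
33^9 ≡ 37 (mod 38)  [q = 2: ≢ 1 ✓]
33^6 ≡ 7 (mod 38)  [q = 3: ≢ 1 ✓]
Every test exponent gives a nontrivial residue, hence 33 generates the full group.

Yes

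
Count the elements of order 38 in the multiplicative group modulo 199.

φ(199) = 199 − 1 = 198 = 2 · 3^2 · 11.
Since (Z/199Z)^× is cyclic of order 198, the number of elements of order d is φ(d) when d | 198 and 0 otherwise.
38 does not divide 198, so no element of (Z/199Z)^× has order 38.

0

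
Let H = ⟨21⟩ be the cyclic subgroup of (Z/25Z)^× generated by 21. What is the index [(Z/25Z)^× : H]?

4

ord(21) | φ(25) = φ(5^2) = 5·(5−1) = 20 = 2^2 · 5.
Divisors of 20: 1, 2, 4, 5, 10, 20.
Compute 21^d (mod 25) for the divisors d until we hit 1:
21^1 ≡ 21 (mod 25)
21^2 ≡ 16 (mod 25)
21^4 ≡ 6 (mod 25)
21^5 ≡ 1 (mod 25) ✓
The order of 21 is 5, so the subgroup it generates has 5 elements.
The index is φ(25) / ord(21) = 20 / 5 = 4.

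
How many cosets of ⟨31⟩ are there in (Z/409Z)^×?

ord(31) | φ(409) = 409 − 1 = 408 = 2^3 · 3 · 17.
Divisors of 408: 1, 2, 3, 4, 6, 8, 12, 17, 24, 34, 51, 68, 102, 136, 204, 408.
Evaluate successive powers at the divisors of 408:
31^1 ≡ 31 (mod 409)
31^2 ≡ 143 (mod 409)
31^3 ≡ 343 (mod 409)
31^4 ≡ 408 (mod 409)
31^6 ≡ 266 (mod 409)
31^8 ≡ 1 (mod 409) ✓
The order of 31 is 8, so the subgroup it generates has 8 elements.
[(Z/409Z)^× : ⟨31⟩] = 408/8 = 51.

51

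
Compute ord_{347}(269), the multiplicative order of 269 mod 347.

173

ord(269) | φ(347) = 347 − 1 = 346 = 2 · 173.
Divisors of 346: 1, 2, 173, 346.
Evaluate successive powers at the divisors of 346:
269^1 ≡ 269
269^2 ≡ 185
269^173 ≡ 1
Therefore the multiplicative order of 269 modulo 347 is 173.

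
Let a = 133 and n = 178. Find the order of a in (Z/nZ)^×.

22

By Lagrange's theorem, ord_178(133) divides φ(178) = φ(2)·φ(89) = 1·88 = 88 = 2^3 · 11.
Divisors of 88: 1, 2, 4, 8, 11, 22, 44, 88.
Check 133^d mod 178 for each divisor in increasing order:
133^1 ≡ 133 (mod 178)
133^2 ≡ 67 (mod 178)
133^4 ≡ 39 (mod 178)
133^8 ≡ 97 (mod 178)
133^11 ≡ 177 (mod 178)
133^22 ≡ 1 (mod 178) ✓
The smallest such exponent is 22, so the order of 133 is 22.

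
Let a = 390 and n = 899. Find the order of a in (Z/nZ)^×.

ord(390) | φ(899) = φ(29·31) = (29−1)·(31−1) = 28·30 = 840 = 2^3 · 3 · 5 · 7.
Divisors of 840: 1, 2, 3, 4, 5, 6, 7, 8, 10, 12, 14, 15, 20, 21, 24, 28, 30, 35, 40, 42, 56, 60, 70, 84, 105, 120, 140, 168, 210, 280, 420, 840.
Check 390^d mod 899 for each divisor in increasing order:
390^1 ≡ 390 (mod 899)
390^2 ≡ 169 (mod 899)
390^3 ≡ 283 (mod 899)
390^4 ≡ 692 (mod 899)
390^5 ≡ 180 (mod 899)
390^6 ≡ 78 (mod 899)
390^7 ≡ 753 (mod 899)
390^8 ≡ 596 (mod 899)
390^10 ≡ 36 (mod 899)
390^12 ≡ 690 (mod 899)
390^14 ≡ 639 (mod 899)
390^15 ≡ 187 (mod 899)
390^20 ≡ 397 (mod 899)
390^21 ≡ 202 (mod 899)
390^24 ≡ 529 (mod 899)
390^28 ≡ 175 (mod 899)
390^30 ≡ 807 (mod 899)
390^35 ≡ 521 (mod 899)
390^40 ≡ 284 (mod 899)
390^42 ≡ 349 (mod 899)
390^56 ≡ 59 (mod 899)
390^60 ≡ 373 (mod 899)
390^70 ≡ 842 (mod 899)
390^84 ≡ 436 (mod 899)
390^105 ≡ 869 (mod 899)
390^120 ≡ 683 (mod 899)
390^140 ≡ 552 (mod 899)
390^168 ≡ 407 (mod 899)
390^210 ≡ 1 (mod 899) ✓
Therefore the multiplicative order of 390 modulo 899 is 210.

210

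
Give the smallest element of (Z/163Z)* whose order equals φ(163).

2

φ(163) = 163 − 1 = 162 = 2 · 3^4.
g is a primitive root iff g^(162/q) ≢ 1 (mod 163) for each prime q ∈ {2, 3}.
g = 2: 2^81 ≡ 162; 2^54 ≡ 104 — none is 1, so 2 is a primitive root.
So 2 is the smallest generator of (Z/163Z)^×.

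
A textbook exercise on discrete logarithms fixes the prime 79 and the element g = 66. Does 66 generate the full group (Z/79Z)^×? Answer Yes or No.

Yes

φ(79) = 79 − 1 = 78 = 2 · 3 · 13.
It suffices to check that the order of 66 is not a proper divisor of 78: compute 66^(78/q) for q ∈ {2, 3, 13}.
66^39 ≡ 78 (mod 79)  [q = 2: ≢ 1 ✓]
66^26 ≡ 23 (mod 79)  [q = 3: ≢ 1 ✓]
66^6 ≡ 67 (mod 79)  [q = 13: ≢ 1 ✓]
Every test exponent gives a nontrivial residue, hence 66 generates the full group.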